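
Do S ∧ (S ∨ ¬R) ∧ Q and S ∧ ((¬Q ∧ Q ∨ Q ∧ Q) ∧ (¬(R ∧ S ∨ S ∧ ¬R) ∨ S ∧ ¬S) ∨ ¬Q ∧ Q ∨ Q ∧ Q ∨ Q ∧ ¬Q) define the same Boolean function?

E1: S ∧ (S ∨ ¬R) ∧ Q
    = S ∧ Q
E2: S ∧ ((¬Q ∧ Q ∨ Q ∧ Q) ∧ (¬(R ∧ S ∨ S ∧ ¬R) ∨ S ∧ ¬S) ∨ ¬Q ∧ Q ∨ Q ∧ Q ∨ Q ∧ ¬Q)
    = S ∧ ((¬Q ∧ Q ∨ Q ∧ Q) ∧ (¬S ∨ S ∧ ¬S) ∨ ¬Q ∧ Q ∨ Q ∧ Q ∨ Q ∧ ¬Q)
    = S ∧ ((¬Q ∧ Q ∨ Q ∧ Q) ∧ ¬S ∨ ¬Q ∧ Q ∨ Q ∧ Q ∨ Q ∧ ¬Q)
    = S ∧ ((¬Q ∧ Q ∨ Q ∧ Q) ∧ ¬S ∨ ¬Q ∧ Q ∨ Q ∧ Q)
    = S ∧ (¬Q ∧ Q ∨ Q ∧ Q)
    = S ∧ Q
Both reduce to S ∧ Q, so they are equivalent.

Yes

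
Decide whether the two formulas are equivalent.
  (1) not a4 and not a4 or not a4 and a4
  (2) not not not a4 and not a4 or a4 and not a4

Yes

E1: not a4 and not a4 or not a4 and a4
    = not a4   (distribution)
E2: not not not a4 and not a4 or a4 and not a4
    = not a4 and not a4 or a4 and not a4   (double negation)
    = not a4   (distribution)
Both reduce to not a4, so they are equivalent.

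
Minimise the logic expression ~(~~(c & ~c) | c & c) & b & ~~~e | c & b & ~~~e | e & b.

b

~(~~(c & ~c) | c & c) & b & ~~~e | c & b & ~~~e | e & b
= ~(c & ~c | c & c) & b & ~~~e | c & b & ~~~e | e & b
= ~c & b & ~~~e | c & b & ~~~e | e & b
= b & ~~~e | e & b
= b & ~e | e & b
= b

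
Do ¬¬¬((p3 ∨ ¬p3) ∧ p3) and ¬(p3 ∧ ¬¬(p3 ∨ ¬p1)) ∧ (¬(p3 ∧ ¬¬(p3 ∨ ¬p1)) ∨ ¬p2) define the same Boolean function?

Yes

E1: ¬¬¬((p3 ∨ ¬p3) ∧ p3)
    = ¬¬¬p3   (complement / identity)
    = ¬p3   (double negation)
E2: ¬(p3 ∧ ¬¬(p3 ∨ ¬p1)) ∧ (¬(p3 ∧ ¬¬(p3 ∨ ¬p1)) ∨ ¬p2)
    = ¬(p3 ∧ ¬¬(p3 ∨ ¬p1))   (absorption)
    = ¬(p3 ∧ (p3 ∨ ¬p1))   (double negation)
    = ¬p3   (absorption)
Both reduce to ¬p3, so they are equivalent.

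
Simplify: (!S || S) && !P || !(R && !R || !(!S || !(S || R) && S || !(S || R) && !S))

(!S || S) && !P || !(R && !R || !(!S || !(S || R) && S || !(S || R) && !S))
= (!S || S) && !P || !(R && !R || !(!S || !(S || R)))   — distribution
= (!S || S) && !P || !(R && !R || S && (S || R))   — De Morgan
= !P || !(R && !R || S && (S || R))   — complement / identity
= !P || !(R && !R || S)   — absorption
= !P || !S   — complement / identity

!P || !S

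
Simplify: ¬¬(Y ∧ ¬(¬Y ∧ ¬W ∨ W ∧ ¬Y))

¬¬(Y ∧ ¬(¬Y ∧ ¬W ∨ W ∧ ¬Y))
= ¬¬(Y ∧ ¬¬Y)   — distribution
= Y ∧ ¬¬Y   — double negation
= Y ∧ Y   — double negation
= Y   — idempotence

Y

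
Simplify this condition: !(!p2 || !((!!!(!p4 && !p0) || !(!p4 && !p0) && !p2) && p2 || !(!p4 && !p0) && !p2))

!(!p2 || !((!!!(!p4 && !p0) || !(!p4 && !p0) && !p2) && p2 || !(!p4 && !p0) && !p2))
= !(!p2 || !((!(!p4 && !p0) || !(!p4 && !p0) && !p2) && p2 || !(!p4 && !p0) && !p2))   (double negation)
= !(!p2 || !(!(!p4 && !p0) && p2 || !(!p4 && !p0) && !p2))   (absorption)
= !(!p2 || !!(!p4 && !p0))   (distribution)
= p2 && !(!p4 && !p0)   (De Morgan)
= p2 && (p4 || p0)   (De Morgan)

p2 && (p4 || p0)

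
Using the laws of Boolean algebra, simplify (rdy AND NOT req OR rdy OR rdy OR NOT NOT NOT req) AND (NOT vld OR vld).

rdy OR NOT req

(rdy AND NOT req OR rdy OR rdy OR NOT NOT NOT req) AND (NOT vld OR vld)
= (rdy OR rdy OR NOT NOT NOT req) AND (NOT vld OR vld)   (absorption)
= (rdy OR rdy OR NOT req) AND (NOT vld OR vld)   (double negation)
= rdy OR rdy OR NOT req   (complement / identity)
= rdy OR NOT req   (idempotence)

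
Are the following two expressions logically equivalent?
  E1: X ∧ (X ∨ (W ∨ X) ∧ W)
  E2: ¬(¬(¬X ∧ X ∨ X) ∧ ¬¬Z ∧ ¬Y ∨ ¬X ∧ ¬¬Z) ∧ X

E1: X ∧ (X ∨ (W ∨ X) ∧ W)
    = X ∧ (X ∨ W)   — absorption
    = X   — absorption
E2: ¬(¬(¬X ∧ X ∨ X) ∧ ¬¬Z ∧ ¬Y ∨ ¬X ∧ ¬¬Z) ∧ X
    = ¬(¬X ∧ ¬¬Z ∧ ¬Y ∨ ¬X ∧ ¬¬Z) ∧ X   — complement / identity
    = ¬(¬X ∧ ¬¬Z) ∧ X   — absorption
    = (X ∨ ¬Z) ∧ X   — De Morgan
    = X   — absorption
Both reduce to X, so they are equivalent.

Yes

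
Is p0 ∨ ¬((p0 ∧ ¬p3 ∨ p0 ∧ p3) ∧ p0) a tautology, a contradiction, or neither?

tautology

p0 ∨ ¬((p0 ∧ ¬p3 ∨ p0 ∧ p3) ∧ p0)
= p0 ∨ ¬(p0 ∧ p0)   [distribution]
= p0 ∨ ¬p0   [idempotence]
= True   [complement]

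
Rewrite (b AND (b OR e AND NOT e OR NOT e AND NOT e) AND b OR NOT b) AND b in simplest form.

b

(b AND (b OR e AND NOT e OR NOT e AND NOT e) AND b OR NOT b) AND b
= (b AND (b OR NOT e) AND b OR NOT b) AND b   [distribution]
= (b AND b OR NOT b) AND b   [absorption]
= (b OR NOT b) AND b   [idempotence]
= b   [complement / identity]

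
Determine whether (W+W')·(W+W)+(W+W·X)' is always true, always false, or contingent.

always true

(W+W')·(W+W)+(W+W·X)'
= W+W+(W+W·X)'   (complement / identity)
= W+W+W'   (absorption)
= W+W'   (idempotence)
= 1   (complement)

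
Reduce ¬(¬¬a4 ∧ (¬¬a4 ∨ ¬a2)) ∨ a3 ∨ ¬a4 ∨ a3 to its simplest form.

¬a4 ∨ a3

¬(¬¬a4 ∧ (¬¬a4 ∨ ¬a2)) ∨ a3 ∨ ¬a4 ∨ a3
= ¬¬¬a4 ∨ a3 ∨ ¬a4 ∨ a3   — absorption
= ¬a4 ∨ a3 ∨ ¬a4 ∨ a3   — double negation
= ¬a4 ∨ a3   — idempotence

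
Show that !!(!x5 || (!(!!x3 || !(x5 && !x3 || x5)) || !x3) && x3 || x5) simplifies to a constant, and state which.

true

!!(!x5 || (!(!!x3 || !(x5 && !x3 || x5)) || !x3) && x3 || x5)
= !!(!x5 || (!x3 && (x5 && !x3 || x5) || !x3) && x3 || x5)   (De Morgan)
= !x5 || (!x3 && (x5 && !x3 || x5) || !x3) && x3 || x5   (double negation)
= !x5 || (!x3 && x5 || !x3) && x3 || x5   (absorption)
= !x5 || !x3 && x3 || x5   (absorption)
= !x5 || x5   (complement / identity)
= true   (complement)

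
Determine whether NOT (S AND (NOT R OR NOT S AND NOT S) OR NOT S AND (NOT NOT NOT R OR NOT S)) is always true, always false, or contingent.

contingent

NOT (S AND (NOT R OR NOT S AND NOT S) OR NOT S AND (NOT NOT NOT R OR NOT S))
= NOT (S AND (NOT R OR NOT S) OR NOT S AND (NOT NOT NOT R OR NOT S))
= NOT (S AND (NOT R OR NOT S) OR NOT S AND (NOT R OR NOT S))
= NOT (NOT R OR NOT S)
= R AND S
This depends on R, S, so it is not a constant.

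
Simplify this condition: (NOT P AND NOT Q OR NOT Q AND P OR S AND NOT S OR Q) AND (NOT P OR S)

NOT P OR S

(NOT P AND NOT Q OR NOT Q AND P OR S AND NOT S OR Q) AND (NOT P OR S)
= (NOT P AND NOT Q OR NOT Q AND P OR Q) AND (NOT P OR S)   (complement / identity)
= (NOT Q OR Q) AND (NOT P OR S)   (distribution)
= NOT P OR S   (complement / identity)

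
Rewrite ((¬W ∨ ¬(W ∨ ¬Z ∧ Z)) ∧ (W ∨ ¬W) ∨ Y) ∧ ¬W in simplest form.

¬W

((¬W ∨ ¬(W ∨ ¬Z ∧ Z)) ∧ (W ∨ ¬W) ∨ Y) ∧ ¬W
= ((¬W ∨ ¬W) ∧ (W ∨ ¬W) ∨ Y) ∧ ¬W   — complement / identity
= (¬W ∨ ¬W ∧ W ∨ Y) ∧ ¬W   — distribution
= (¬W ∨ Y) ∧ ¬W   — complement / identity
= ¬W   — absorption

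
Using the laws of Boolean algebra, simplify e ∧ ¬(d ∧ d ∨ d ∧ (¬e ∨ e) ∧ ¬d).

e ∧ ¬d

e ∧ ¬(d ∧ d ∨ d ∧ (¬e ∨ e) ∧ ¬d)
= e ∧ ¬(d ∧ d ∨ d ∧ ¬d)   (complement / identity)
= e ∧ ¬d   (distribution)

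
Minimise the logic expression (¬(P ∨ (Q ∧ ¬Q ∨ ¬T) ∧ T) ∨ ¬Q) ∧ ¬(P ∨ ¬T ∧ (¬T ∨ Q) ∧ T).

(¬(P ∨ (Q ∧ ¬Q ∨ ¬T) ∧ T) ∨ ¬Q) ∧ ¬(P ∨ ¬T ∧ (¬T ∨ Q) ∧ T)
= (¬(P ∨ ¬T ∧ T) ∨ ¬Q) ∧ ¬(P ∨ ¬T ∧ (¬T ∨ Q) ∧ T)
= (¬(P ∨ ¬T ∧ T) ∨ ¬Q) ∧ ¬(P ∨ ¬T ∧ T)
= ¬(P ∨ ¬T ∧ T)
= ¬P

¬P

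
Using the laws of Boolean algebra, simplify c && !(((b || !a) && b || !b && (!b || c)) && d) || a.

c && !(((b || !a) && b || !b && (!b || c)) && d) || a
= c && !((b || !b && (!b || c)) && d) || a   (absorption)
= c && !((b || !b) && d) || a   (absorption)
= c && !d || a   (complement / identity)

c && !d || a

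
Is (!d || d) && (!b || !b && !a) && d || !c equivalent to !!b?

No

E1: (!d || d) && (!b || !b && !a) && d || !c
    = (!b || !b && !a) && d || !c   — complement / identity
    = !b && d || !c   — absorption
E2: !!b
    = b   — double negation
These differ: at a=1, b=1, c=1, d=0, E1 = 0 but E2 = 1.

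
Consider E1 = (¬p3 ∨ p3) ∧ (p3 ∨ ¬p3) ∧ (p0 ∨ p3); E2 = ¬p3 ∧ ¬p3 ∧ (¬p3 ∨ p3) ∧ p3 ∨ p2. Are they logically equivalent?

E1: (¬p3 ∨ p3) ∧ (p3 ∨ ¬p3) ∧ (p0 ∨ p3)
    = (p3 ∨ ¬p3) ∧ (p0 ∨ p3)
    = p0 ∨ p3
E2: ¬p3 ∧ ¬p3 ∧ (¬p3 ∨ p3) ∧ p3 ∨ p2
    = ¬p3 ∧ ¬p3 ∧ p3 ∨ p2
    = ¬p3 ∧ p3 ∨ p2
    = p2
These differ: at p0=1, p2=0, p3=0, E1 = 1 but E2 = 0.

No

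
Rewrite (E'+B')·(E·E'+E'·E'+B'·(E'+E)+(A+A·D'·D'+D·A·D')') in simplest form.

E'+B'

(E'+B')·(E·E'+E'·E'+B'·(E'+E)+(A+A·D'·D'+D·A·D')')
= (E'+B')·(E·E'+E'·E'+B'·(E'+E)+(A+A·D')')   — distribution
= (E'+B')·(E·E'+E'·E'+B'·(E'+E)+A')   — absorption
= (E'+B')·(E'+B'·(E'+E)+A')   — distribution
= (E'+B')·(E'+B'+A')   — complement / identity
= E'+B'   — absorption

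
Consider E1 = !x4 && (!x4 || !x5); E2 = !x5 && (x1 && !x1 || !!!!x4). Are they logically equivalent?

No

E1: !x4 && (!x4 || !x5)
    = !x4
E2: !x5 && (x1 && !x1 || !!!!x4)
    = !x5 && (x1 && !x1 || !!x4)
    = !x5 && !!x4
    = !x5 && x4
These differ: at x1=0, x4=0, x5=0, E1 = 1 but E2 = 0.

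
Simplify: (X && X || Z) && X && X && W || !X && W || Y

W || Y

(X && X || Z) && X && X && W || !X && W || Y
= X && X && W || !X && W || Y   (absorption)
= X && W || !X && W || Y   (idempotence)
= W || Y   (distribution)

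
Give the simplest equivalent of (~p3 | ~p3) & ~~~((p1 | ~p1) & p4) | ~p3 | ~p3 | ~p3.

~p3

(~p3 | ~p3) & ~~~((p1 | ~p1) & p4) | ~p3 | ~p3 | ~p3
= (~p3 | ~p3) & ~~~((p1 | ~p1) & p4) | ~p3 | ~p3   [idempotence]
= (~p3 | ~p3) & ~((p1 | ~p1) & p4) | ~p3 | ~p3   [double negation]
= (~p3 | ~p3) & ~p4 | ~p3 | ~p3   [complement / identity]
= ~p3 | ~p3   [absorption]
= ~p3   [idempotence]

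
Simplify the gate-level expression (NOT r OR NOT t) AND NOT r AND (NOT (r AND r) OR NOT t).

(NOT r OR NOT t) AND NOT r AND (NOT (r AND r) OR NOT t)
= NOT r AND (NOT (r AND r) OR NOT t)   — absorption
= NOT r AND (NOT r OR NOT t)   — idempotence
= NOT r   — absorption

NOT r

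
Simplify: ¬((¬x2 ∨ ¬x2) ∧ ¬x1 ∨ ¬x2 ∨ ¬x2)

¬((¬x2 ∨ ¬x2) ∧ ¬x1 ∨ ¬x2 ∨ ¬x2)
= ¬(¬x2 ∨ ¬x2)   — absorption
= ¬¬x2   — idempotence
= x2   — double negation

x2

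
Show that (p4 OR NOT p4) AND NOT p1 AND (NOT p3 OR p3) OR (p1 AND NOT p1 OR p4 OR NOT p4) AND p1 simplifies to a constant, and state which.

(p4 OR NOT p4) AND NOT p1 AND (NOT p3 OR p3) OR (p1 AND NOT p1 OR p4 OR NOT p4) AND p1
= (p4 OR NOT p4) AND NOT p1 AND (NOT p3 OR p3) OR (p4 OR NOT p4) AND p1   — complement / identity
= (p4 OR NOT p4) AND NOT p1 OR (p4 OR NOT p4) AND p1   — complement / identity
= p4 OR NOT p4   — distribution
= TRUE   — complement

TRUE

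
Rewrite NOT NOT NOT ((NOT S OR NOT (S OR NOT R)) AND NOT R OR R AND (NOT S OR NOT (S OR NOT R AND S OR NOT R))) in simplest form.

S

NOT NOT NOT ((NOT S OR NOT (S OR NOT R)) AND NOT R OR R AND (NOT S OR NOT (S OR NOT R AND S OR NOT R)))
= NOT NOT NOT ((NOT S OR NOT (S OR NOT R)) AND NOT R OR R AND (NOT S OR NOT (S OR NOT R)))
= NOT NOT NOT (NOT S OR NOT (S OR NOT R))
= NOT NOT (S AND (S OR NOT R))
= S AND (S OR NOT R)
= S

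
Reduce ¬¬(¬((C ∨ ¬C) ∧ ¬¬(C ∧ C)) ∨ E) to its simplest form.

¬¬(¬((C ∨ ¬C) ∧ ¬¬(C ∧ C)) ∨ E)
= ¬¬(¬((C ∨ ¬C) ∧ C ∧ C) ∨ E)   [double negation]
= ¬¬(¬((C ∨ ¬C) ∧ C) ∨ E)   [idempotence]
= ¬((C ∨ ¬C) ∧ C) ∨ E   [double negation]
= ¬C ∨ E   [complement / identity]

¬C ∨ E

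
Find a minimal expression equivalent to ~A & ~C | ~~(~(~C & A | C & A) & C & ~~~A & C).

~A & ~C | ~~(~(~C & A | C & A) & C & ~~~A & C)
= ~A & ~C | ~~(~A & C & ~~~A & C)
= ~A & ~C | ~~(~A & C & ~A & C)
= ~A & ~C | ~A & C & ~A & C
= ~A & ~C | ~A & C
= ~A

~A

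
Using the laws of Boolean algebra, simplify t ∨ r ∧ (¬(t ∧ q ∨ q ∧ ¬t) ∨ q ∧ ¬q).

t ∨ r ∧ ¬q

t ∨ r ∧ (¬(t ∧ q ∨ q ∧ ¬t) ∨ q ∧ ¬q)
= t ∨ r ∧ (¬q ∨ q ∧ ¬q)   [distribution]
= t ∨ r ∧ ¬q   [complement / identity]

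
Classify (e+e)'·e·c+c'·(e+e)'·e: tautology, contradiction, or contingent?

(e+e)'·e·c+c'·(e+e)'·e
= (e+e)'·e   [distribution]
= e'·e   [idempotence]
= 0   [complement]

contradiction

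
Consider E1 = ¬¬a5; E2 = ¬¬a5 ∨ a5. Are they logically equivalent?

Yes

E1: ¬¬a5
    = a5   (double negation)
E2: ¬¬a5 ∨ a5
    = a5 ∨ a5   (double negation)
    = a5   (idempotence)
Both reduce to a5, so they are equivalent.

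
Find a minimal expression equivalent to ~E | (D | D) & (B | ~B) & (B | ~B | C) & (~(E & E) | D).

~E | D

~E | (D | D) & (B | ~B) & (B | ~B | C) & (~(E & E) | D)
= ~E | (D | D) & (B | ~B) & (~(E & E) | D)   — absorption
= ~E | (D | D) & (B | ~B) & (~E | D)   — idempotence
= ~E | (D | D) & (~E | D)   — complement / identity
= ~E | D & ~E | D   — distribution
= ~E | D   — absorption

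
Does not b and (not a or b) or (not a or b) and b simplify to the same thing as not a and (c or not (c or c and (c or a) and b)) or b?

E1: not b and (not a or b) or (not a or b) and b
    = not a or b   (distribution)
E2: not a and (c or not (c or c and (c or a) and b)) or b
    = not a and (c or not (c or c and b)) or b   (absorption)
    = not a and (c or not c) or b   (absorption)
    = not a or b   (complement / identity)
Both reduce to not a or b, so they are equivalent.

Yes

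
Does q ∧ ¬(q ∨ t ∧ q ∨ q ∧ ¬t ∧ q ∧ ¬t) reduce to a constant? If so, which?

q ∧ ¬(q ∨ t ∧ q ∨ q ∧ ¬t ∧ q ∧ ¬t)
= q ∧ ¬(q ∨ t ∧ q ∨ q ∧ ¬t)   — idempotence
= q ∧ ¬(q ∨ q)   — distribution
= q ∧ ¬q   — idempotence
= False   — complement

yes, False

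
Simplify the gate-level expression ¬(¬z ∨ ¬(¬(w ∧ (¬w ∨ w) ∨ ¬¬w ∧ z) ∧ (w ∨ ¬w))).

¬(¬z ∨ ¬(¬(w ∧ (¬w ∨ w) ∨ ¬¬w ∧ z) ∧ (w ∨ ¬w)))
= z ∧ ¬(w ∧ (¬w ∨ w) ∨ ¬¬w ∧ z) ∧ (w ∨ ¬w)   — De Morgan
= z ∧ ¬(w ∨ ¬¬w ∧ z) ∧ (w ∨ ¬w)   — complement / identity
= z ∧ ¬(w ∨ w ∧ z) ∧ (w ∨ ¬w)   — double negation
= z ∧ ¬w ∧ (w ∨ ¬w)   — absorption
= z ∧ ¬w   — complement / identity

z ∧ ¬w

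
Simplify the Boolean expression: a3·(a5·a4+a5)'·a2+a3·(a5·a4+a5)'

a3·a5'

a3·(a5·a4+a5)'·a2+a3·(a5·a4+a5)'
= a3·(a5·a4+a5)'
= a3·a5'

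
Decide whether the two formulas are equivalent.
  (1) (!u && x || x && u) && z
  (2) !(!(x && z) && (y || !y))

E1: (!u && x || x && u) && z
    = x && z   — distribution
E2: !(!(x && z) && (y || !y))
    = !!(x && z)   — complement / identity
    = x && z   — double negation
Both reduce to x && z, so they are equivalent.

Yes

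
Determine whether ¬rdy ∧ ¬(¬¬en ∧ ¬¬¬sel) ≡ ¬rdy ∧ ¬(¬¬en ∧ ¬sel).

E1: ¬rdy ∧ ¬(¬¬en ∧ ¬¬¬sel)
    = ¬rdy ∧ ¬(¬¬en ∧ ¬sel)   — double negation
    = ¬rdy ∧ (¬en ∨ sel)   — De Morgan
E2: ¬rdy ∧ ¬(¬¬en ∧ ¬sel)
    = ¬rdy ∧ (¬en ∨ sel)   — De Morgan
Both reduce to ¬rdy ∧ (¬en ∨ sel), so they are equivalent.

Yes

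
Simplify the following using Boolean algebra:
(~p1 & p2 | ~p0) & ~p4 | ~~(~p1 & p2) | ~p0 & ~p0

(~p1 & p2 | ~p0) & ~p4 | ~~(~p1 & p2) | ~p0 & ~p0
= (~p1 & p2 | ~p0) & ~p4 | ~~(~p1 & p2) | ~p0   — idempotence
= (~p1 & p2 | ~p0) & ~p4 | ~p1 & p2 | ~p0   — double negation
= ~p1 & p2 | ~p0   — absorption

~p1 & p2 | ~p0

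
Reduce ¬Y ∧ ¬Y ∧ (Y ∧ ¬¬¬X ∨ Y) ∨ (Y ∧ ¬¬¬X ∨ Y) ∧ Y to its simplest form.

¬Y ∧ ¬Y ∧ (Y ∧ ¬¬¬X ∨ Y) ∨ (Y ∧ ¬¬¬X ∨ Y) ∧ Y
= ¬Y ∧ (Y ∧ ¬¬¬X ∨ Y) ∨ (Y ∧ ¬¬¬X ∨ Y) ∧ Y   [idempotence]
= Y ∧ ¬¬¬X ∨ Y   [distribution]
= Y ∧ ¬X ∨ Y   [double negation]
= Y   [absorption]

Y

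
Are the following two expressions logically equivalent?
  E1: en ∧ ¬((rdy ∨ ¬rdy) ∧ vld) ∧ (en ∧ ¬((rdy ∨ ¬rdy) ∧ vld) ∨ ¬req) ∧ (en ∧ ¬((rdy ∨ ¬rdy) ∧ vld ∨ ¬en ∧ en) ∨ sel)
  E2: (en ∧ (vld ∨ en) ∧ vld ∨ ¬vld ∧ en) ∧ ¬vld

E1: en ∧ ¬((rdy ∨ ¬rdy) ∧ vld) ∧ (en ∧ ¬((rdy ∨ ¬rdy) ∧ vld) ∨ ¬req) ∧ (en ∧ ¬((rdy ∨ ¬rdy) ∧ vld ∨ ¬en ∧ en) ∨ sel)
    = en ∧ ¬((rdy ∨ ¬rdy) ∧ vld) ∧ (en ∧ ¬((rdy ∨ ¬rdy) ∧ vld ∨ ¬en ∧ en) ∨ sel)
    = en ∧ ¬((rdy ∨ ¬rdy) ∧ vld) ∧ (en ∧ ¬((rdy ∨ ¬rdy) ∧ vld) ∨ sel)
    = en ∧ ¬((rdy ∨ ¬rdy) ∧ vld)
    = en ∧ ¬vld
E2: (en ∧ (vld ∨ en) ∧ vld ∨ ¬vld ∧ en) ∧ ¬vld
    = (en ∧ vld ∨ ¬vld ∧ en) ∧ ¬vld
    = en ∧ ¬vld
Both reduce to en ∧ ¬vld, so they are equivalent.

Yes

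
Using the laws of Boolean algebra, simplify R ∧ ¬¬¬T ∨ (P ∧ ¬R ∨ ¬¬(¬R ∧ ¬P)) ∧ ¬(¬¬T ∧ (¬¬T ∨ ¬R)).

¬T

R ∧ ¬¬¬T ∨ (P ∧ ¬R ∨ ¬¬(¬R ∧ ¬P)) ∧ ¬(¬¬T ∧ (¬¬T ∨ ¬R))
= R ∧ ¬¬¬T ∨ (P ∧ ¬R ∨ ¬R ∧ ¬P) ∧ ¬(¬¬T ∧ (¬¬T ∨ ¬R))
= R ∧ ¬¬¬T ∨ (P ∧ ¬R ∨ ¬R ∧ ¬P) ∧ ¬¬¬T
= R ∧ ¬¬¬T ∨ ¬R ∧ ¬¬¬T
= ¬¬¬T
= ¬T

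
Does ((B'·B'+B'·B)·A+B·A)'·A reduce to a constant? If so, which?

((B'·B'+B'·B)·A+B·A)'·A
= (B'·A+B·A)'·A   — distribution
= A'·A   — distribution
= 0   — complement

yes, False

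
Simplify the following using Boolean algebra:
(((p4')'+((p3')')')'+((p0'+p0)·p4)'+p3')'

(((p4')'+((p3')')')'+((p0'+p0)·p4)'+p3')'
= (((p4')'+((p3')')')'+p4'+p3')'   (complement / identity)
= (((p4')'+p3')'+p4'+p3')'   (double negation)
= (p4'·p3+p4'+p3')'   (De Morgan)
= (p4'+p3')'   (absorption)
= p4·p3   (De Morgan)

p4·p3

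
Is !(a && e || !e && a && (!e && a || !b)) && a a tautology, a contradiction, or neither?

!(a && e || !e && a && (!e && a || !b)) && a
= !(a && e || !e && a) && a   [absorption]
= !a && a   [distribution]
= false   [complement]

contradiction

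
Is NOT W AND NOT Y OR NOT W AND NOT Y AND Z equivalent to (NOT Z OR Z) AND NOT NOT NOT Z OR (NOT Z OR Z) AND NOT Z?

No

E1: NOT W AND NOT Y OR NOT W AND NOT Y AND Z
    = NOT W AND NOT Y   — absorption
E2: (NOT Z OR Z) AND NOT NOT NOT Z OR (NOT Z OR Z) AND NOT Z
    = (NOT Z OR Z) AND NOT Z OR (NOT Z OR Z) AND NOT Z   — double negation
    = (NOT Z OR Z) AND NOT Z   — idempotence
    = NOT Z   — complement / identity
These differ: at W=0, Y=1, Z=0, E1 = 0 but E2 = 1.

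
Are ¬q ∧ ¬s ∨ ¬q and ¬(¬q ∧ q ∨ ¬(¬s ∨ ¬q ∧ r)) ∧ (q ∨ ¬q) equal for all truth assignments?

E1: ¬q ∧ ¬s ∨ ¬q
    = ¬q   [absorption]
E2: ¬(¬q ∧ q ∨ ¬(¬s ∨ ¬q ∧ r)) ∧ (q ∨ ¬q)
    = ¬(¬q ∧ q ∨ ¬(¬s ∨ ¬q ∧ r))   [complement / identity]
    = ¬¬(¬s ∨ ¬q ∧ r)   [complement / identity]
    = ¬s ∨ ¬q ∧ r   [double negation]
These differ: at q=1, r=0, s=0, E1 = 0 but E2 = 1.

No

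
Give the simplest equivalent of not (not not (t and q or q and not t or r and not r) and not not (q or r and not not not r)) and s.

not (not not (t and q or q and not t or r and not r) and not not (q or r and not not not r)) and s
= not (not not (q or r and not r) and not not (q or r and not not not r)) and s   — distribution
= (not (q or r and not r) or not (q or r and not not not r)) and s   — De Morgan
= (not (q or r and not r) or not (q or r and not r)) and s   — double negation
= not (q or r and not r) and s   — idempotence
= not q and s   — complement / identity

not q and s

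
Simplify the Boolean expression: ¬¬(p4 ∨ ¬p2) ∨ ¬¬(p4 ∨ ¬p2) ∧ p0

¬¬(p4 ∨ ¬p2) ∨ ¬¬(p4 ∨ ¬p2) ∧ p0
= ¬¬(p4 ∨ ¬p2)   — absorption
= p4 ∨ ¬p2   — double negation

p4 ∨ ¬p2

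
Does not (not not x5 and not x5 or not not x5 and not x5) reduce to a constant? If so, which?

yes, True

not (not not x5 and not x5 or not not x5 and not x5)
= not (not not x5 and not x5)   — idempotence
= not x5 or x5   — De Morgan
= True   — complement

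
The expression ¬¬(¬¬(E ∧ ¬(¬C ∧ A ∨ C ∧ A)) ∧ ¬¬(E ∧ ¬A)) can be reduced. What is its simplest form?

E ∧ ¬A

¬¬(¬¬(E ∧ ¬(¬C ∧ A ∨ C ∧ A)) ∧ ¬¬(E ∧ ¬A))
= ¬¬(¬¬(E ∧ ¬A) ∧ ¬¬(E ∧ ¬A))   — distribution
= ¬(¬(E ∧ ¬A) ∨ ¬(E ∧ ¬A))   — De Morgan
= E ∧ ¬A ∧ E ∧ ¬A   — De Morgan
= E ∧ ¬A   — idempotence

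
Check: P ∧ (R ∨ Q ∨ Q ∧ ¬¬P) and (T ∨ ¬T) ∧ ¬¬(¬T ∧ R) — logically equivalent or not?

E1: P ∧ (R ∨ Q ∨ Q ∧ ¬¬P)
    = P ∧ (R ∨ Q ∨ Q ∧ P)   (double negation)
    = P ∧ (R ∨ Q)   (absorption)
E2: (T ∨ ¬T) ∧ ¬¬(¬T ∧ R)
    = (T ∨ ¬T) ∧ ¬T ∧ R   (double negation)
    = ¬T ∧ R   (complement / identity)
These differ: at P=0, Q=1, R=1, T=0, E1 = 0 but E2 = 1.

No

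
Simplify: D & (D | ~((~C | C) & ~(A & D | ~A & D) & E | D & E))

D

D & (D | ~((~C | C) & ~(A & D | ~A & D) & E | D & E))
= D & (D | ~((~C | C) & ~D & E | D & E))   (distribution)
= D & (D | ~(~D & E | D & E))   (complement / identity)
= D & (D | ~E)   (distribution)
= D   (absorption)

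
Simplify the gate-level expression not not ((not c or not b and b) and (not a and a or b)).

not not ((not c or not b and b) and (not a and a or b))
= not not (not c and (not a and a or b))   (complement / identity)
= not not (not c and b)   (complement / identity)
= not c and b   (double negation)

not c and b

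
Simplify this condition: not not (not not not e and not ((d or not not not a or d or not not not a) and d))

not e and not d

not not (not not not e and not ((d or not not not a or d or not not not a) and d))
= not not (not e and not ((d or not not not a or d or not not not a) and d))
= not not (not e and not ((d or not not not a) and d))
= not not (not e and not ((d or not a) and d))
= not not (not e and not d)
= not e and not d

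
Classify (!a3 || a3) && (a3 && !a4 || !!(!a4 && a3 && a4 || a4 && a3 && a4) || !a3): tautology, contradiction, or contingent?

(!a3 || a3) && (a3 && !a4 || !!(!a4 && a3 && a4 || a4 && a3 && a4) || !a3)
= (!a3 || a3) && (a3 && !a4 || !!(a3 && a4) || !a3)
= a3 && !a4 || !!(a3 && a4) || !a3
= a3 && !a4 || a3 && a4 || !a3
= a3 || !a3
= true

tautology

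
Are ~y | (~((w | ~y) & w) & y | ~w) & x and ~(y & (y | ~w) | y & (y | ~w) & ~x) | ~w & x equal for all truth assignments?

Yes

E1: ~y | (~((w | ~y) & w) & y | ~w) & x
    = ~y | (~w & y | ~w) & x   [absorption]
    = ~y | ~w & x   [absorption]
E2: ~(y & (y | ~w) | y & (y | ~w) & ~x) | ~w & x
    = ~(y & (y | ~w)) | ~w & x   [absorption]
    = ~y | ~w & x   [absorption]
Both reduce to ~y | ~w & x, so they are equivalent.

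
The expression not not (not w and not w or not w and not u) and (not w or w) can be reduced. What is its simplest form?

not not (not w and not w or not w and not u) and (not w or w)
= not not (not w and (not w or not u)) and (not w or w)
= not not not w and (not w or w)
= not w and (not w or w)
= not w

not w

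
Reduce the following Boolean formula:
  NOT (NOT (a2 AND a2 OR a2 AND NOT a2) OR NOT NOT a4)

NOT (NOT (a2 AND a2 OR a2 AND NOT a2) OR NOT NOT a4)
= NOT (NOT a2 OR NOT NOT a4)   — distribution
= a2 AND NOT a4   — De Morgan

a2 AND NOT a4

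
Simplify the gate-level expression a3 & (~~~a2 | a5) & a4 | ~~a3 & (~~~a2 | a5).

a3 & (~~~a2 | a5) & a4 | ~~a3 & (~~~a2 | a5)
= a3 & (~~~a2 | a5) & a4 | a3 & (~~~a2 | a5)   — double negation
= a3 & (~~~a2 | a5)   — absorption
= a3 & (~a2 | a5)   — double negation

a3 & (~a2 | a5)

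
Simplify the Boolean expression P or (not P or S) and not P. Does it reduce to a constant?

True

P or (not P or S) and not P
= P or not P
= True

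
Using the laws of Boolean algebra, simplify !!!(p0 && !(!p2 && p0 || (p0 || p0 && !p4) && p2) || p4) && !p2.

!p4 && !p2

!!!(p0 && !(!p2 && p0 || (p0 || p0 && !p4) && p2) || p4) && !p2
= !!!(p0 && !(!p2 && p0 || p0 && p2) || p4) && !p2   (absorption)
= !(p0 && !(!p2 && p0 || p0 && p2) || p4) && !p2   (double negation)
= !(p0 && !p0 || p4) && !p2   (distribution)
= !p4 && !p2   (complement / identity)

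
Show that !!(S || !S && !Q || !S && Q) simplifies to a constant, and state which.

true

!!(S || !S && !Q || !S && Q)
= !!(S || !S)
= S || !S
= true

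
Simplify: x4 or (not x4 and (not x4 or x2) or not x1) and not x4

x4 or (not x4 and (not x4 or x2) or not x1) and not x4
= x4 or (not x4 or not x1) and not x4   — absorption
= x4 or not x4   — absorption
= True   — complement

True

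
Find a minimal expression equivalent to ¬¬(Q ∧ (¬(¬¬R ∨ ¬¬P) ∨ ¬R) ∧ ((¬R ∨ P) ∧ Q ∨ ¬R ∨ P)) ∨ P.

¬¬(Q ∧ (¬(¬¬R ∨ ¬¬P) ∨ ¬R) ∧ ((¬R ∨ P) ∧ Q ∨ ¬R ∨ P)) ∨ P
= ¬¬(Q ∧ (¬R ∧ ¬P ∨ ¬R) ∧ ((¬R ∨ P) ∧ Q ∨ ¬R ∨ P)) ∨ P   [De Morgan]
= ¬¬(Q ∧ (¬R ∧ ¬P ∨ ¬R) ∧ (¬R ∨ P)) ∨ P   [absorption]
= ¬¬(Q ∧ ¬R ∧ (¬R ∨ P)) ∨ P   [absorption]
= ¬¬(Q ∧ ¬R) ∨ P   [absorption]
= Q ∧ ¬R ∨ P   [double negation]

Q ∧ ¬R ∨ P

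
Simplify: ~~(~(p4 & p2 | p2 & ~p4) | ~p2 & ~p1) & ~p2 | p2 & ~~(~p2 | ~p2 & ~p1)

~p2

~~(~(p4 & p2 | p2 & ~p4) | ~p2 & ~p1) & ~p2 | p2 & ~~(~p2 | ~p2 & ~p1)
= ~~(~p2 | ~p2 & ~p1) & ~p2 | p2 & ~~(~p2 | ~p2 & ~p1)
= ~~(~p2 | ~p2 & ~p1)
= ~~~p2
= ~p2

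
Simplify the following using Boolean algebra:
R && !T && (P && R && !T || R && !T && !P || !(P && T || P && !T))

R && !T

R && !T && (P && R && !T || R && !T && !P || !(P && T || P && !T))
= R && !T && (P && R && !T || R && !T && !P || !P)   [distribution]
= R && !T && (R && !T || !P)   [distribution]
= R && !T   [absorption]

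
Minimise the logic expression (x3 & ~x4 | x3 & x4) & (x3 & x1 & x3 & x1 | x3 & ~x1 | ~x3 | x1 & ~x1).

(x3 & ~x4 | x3 & x4) & (x3 & x1 & x3 & x1 | x3 & ~x1 | ~x3 | x1 & ~x1)
= (x3 & ~x4 | x3 & x4) & (x3 & x1 | x3 & ~x1 | ~x3 | x1 & ~x1)   — idempotence
= (x3 & ~x4 | x3 & x4) & (x3 & x1 | x3 & ~x1 | ~x3)   — complement / identity
= (x3 & ~x4 | x3 & x4) & (x3 | ~x3)   — distribution
= x3 & ~x4 | x3 & x4   — complement / identity
= x3   — distribution

x3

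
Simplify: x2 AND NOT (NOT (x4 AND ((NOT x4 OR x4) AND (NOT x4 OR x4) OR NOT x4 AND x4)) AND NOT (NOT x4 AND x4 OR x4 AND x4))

x2 AND NOT (NOT (x4 AND ((NOT x4 OR x4) AND (NOT x4 OR x4) OR NOT x4 AND x4)) AND NOT (NOT x4 AND x4 OR x4 AND x4))
= x2 AND NOT (NOT (x4 AND (NOT x4 OR x4) AND (NOT x4 OR x4)) AND NOT (NOT x4 AND x4 OR x4 AND x4))   [complement / identity]
= x2 AND NOT (NOT (x4 AND (NOT x4 OR x4)) AND NOT (NOT x4 AND x4 OR x4 AND x4))   [idempotence]
= x2 AND NOT (NOT (x4 AND (NOT x4 OR x4)) AND NOT (x4 AND (NOT x4 OR x4)))   [distribution]
= x2 AND NOT NOT (x4 AND (NOT x4 OR x4))   [idempotence]
= x2 AND NOT NOT x4   [complement / identity]
= x2 AND x4   [double negation]

x2 AND x4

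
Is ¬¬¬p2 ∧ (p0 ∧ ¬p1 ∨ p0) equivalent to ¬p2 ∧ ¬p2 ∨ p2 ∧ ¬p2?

No

E1: ¬¬¬p2 ∧ (p0 ∧ ¬p1 ∨ p0)
    = ¬¬¬p2 ∧ p0   [absorption]
    = ¬p2 ∧ p0   [double negation]
E2: ¬p2 ∧ ¬p2 ∨ p2 ∧ ¬p2
    = ¬p2 ∧ (¬p2 ∨ p2)   [distribution]
    = ¬p2   [complement / identity]
These differ: at p0=0, p1=0, p2=0, E1 = 0 but E2 = 1.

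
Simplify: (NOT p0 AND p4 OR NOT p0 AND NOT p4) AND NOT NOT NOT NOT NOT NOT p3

NOT p0 AND p3

(NOT p0 AND p4 OR NOT p0 AND NOT p4) AND NOT NOT NOT NOT NOT NOT p3
= NOT p0 AND NOT NOT NOT NOT NOT NOT p3
= NOT p0 AND NOT NOT NOT NOT p3
= NOT p0 AND NOT NOT p3
= NOT p0 AND p3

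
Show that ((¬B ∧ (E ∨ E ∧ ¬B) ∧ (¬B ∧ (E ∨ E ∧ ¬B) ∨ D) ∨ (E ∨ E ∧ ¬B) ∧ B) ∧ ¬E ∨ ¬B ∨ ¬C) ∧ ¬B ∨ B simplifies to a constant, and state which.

((¬B ∧ (E ∨ E ∧ ¬B) ∧ (¬B ∧ (E ∨ E ∧ ¬B) ∨ D) ∨ (E ∨ E ∧ ¬B) ∧ B) ∧ ¬E ∨ ¬B ∨ ¬C) ∧ ¬B ∨ B
= ((¬B ∧ (E ∨ E ∧ ¬B) ∨ (E ∨ E ∧ ¬B) ∧ B) ∧ ¬E ∨ ¬B ∨ ¬C) ∧ ¬B ∨ B   (absorption)
= ((E ∨ E ∧ ¬B) ∧ ¬E ∨ ¬B ∨ ¬C) ∧ ¬B ∨ B   (distribution)
= (E ∧ ¬E ∨ ¬B ∨ ¬C) ∧ ¬B ∨ B   (absorption)
= (¬B ∨ ¬C) ∧ ¬B ∨ B   (complement / identity)
= ¬B ∨ B   (absorption)
= True   (complement)

True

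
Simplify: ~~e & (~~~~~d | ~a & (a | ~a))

~~e & (~~~~~d | ~a & (a | ~a))
= e & (~~~~~d | ~a & (a | ~a))   (double negation)
= e & (~~~d | ~a & (a | ~a))   (double negation)
= e & (~d | ~a & (a | ~a))   (double negation)
= e & (~d | ~a)   (complement / identity)

e & (~d | ~a)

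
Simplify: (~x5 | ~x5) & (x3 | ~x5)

~x5

(~x5 | ~x5) & (x3 | ~x5)
= ~x5 & x3 | ~x5   [distribution]
= ~x5   [absorption]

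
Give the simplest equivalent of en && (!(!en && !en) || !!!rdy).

en

en && (!(!en && !en) || !!!rdy)
= en && (en || en || !!!rdy)   (De Morgan)
= en && (en || en || !rdy)   (double negation)
= en && (en || !rdy)   (idempotence)
= en   (absorption)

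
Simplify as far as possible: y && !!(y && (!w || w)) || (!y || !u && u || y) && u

y && !!(y && (!w || w)) || (!y || !u && u || y) && u
= y && y && (!w || w) || (!y || !u && u || y) && u   — double negation
= y && y && (!w || w) || (!y || y) && u   — complement / identity
= y && y && (!w || w) || u   — complement / identity
= y && y || u   — complement / identity
= y || u   — idempotence

y || u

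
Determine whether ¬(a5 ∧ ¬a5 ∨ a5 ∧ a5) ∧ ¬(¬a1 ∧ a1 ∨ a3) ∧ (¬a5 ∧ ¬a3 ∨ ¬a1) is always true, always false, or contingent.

contingent

¬(a5 ∧ ¬a5 ∨ a5 ∧ a5) ∧ ¬(¬a1 ∧ a1 ∨ a3) ∧ (¬a5 ∧ ¬a3 ∨ ¬a1)
= ¬a5 ∧ ¬(¬a1 ∧ a1 ∨ a3) ∧ (¬a5 ∧ ¬a3 ∨ ¬a1)   — distribution
= ¬a5 ∧ ¬a3 ∧ (¬a5 ∧ ¬a3 ∨ ¬a1)   — complement / identity
= ¬a5 ∧ ¬a3   — absorption
This depends on a3, a5, so it is not a constant.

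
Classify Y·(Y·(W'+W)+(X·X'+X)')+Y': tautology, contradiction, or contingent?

tautology

Y·(Y·(W'+W)+(X·X'+X)')+Y'
= Y·(Y+(X·X'+X)')+Y'   (complement / identity)
= Y·(Y+X')+Y'   (complement / identity)
= Y+Y'   (absorption)
= 1   (complement)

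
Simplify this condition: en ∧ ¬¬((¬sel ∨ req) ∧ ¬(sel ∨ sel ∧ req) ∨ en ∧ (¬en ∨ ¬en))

en ∧ ¬sel

en ∧ ¬¬((¬sel ∨ req) ∧ ¬(sel ∨ sel ∧ req) ∨ en ∧ (¬en ∨ ¬en))
= en ∧ ¬¬((¬sel ∨ req) ∧ ¬sel ∨ en ∧ (¬en ∨ ¬en))   [absorption]
= en ∧ ¬¬((¬sel ∨ req) ∧ ¬sel ∨ en ∧ ¬en)   [idempotence]
= en ∧ ¬¬((¬sel ∨ req) ∧ ¬sel)   [complement / identity]
= en ∧ (¬sel ∨ req) ∧ ¬sel   [double negation]
= en ∧ ¬sel   [absorption]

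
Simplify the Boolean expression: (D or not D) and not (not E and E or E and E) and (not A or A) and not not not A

(D or not D) and not (not E and E or E and E) and (not A or A) and not not not A
= not (not E and E or E and E) and (not A or A) and not not not A   (complement / identity)
= not E and (not A or A) and not not not A   (distribution)
= not E and not not not A   (complement / identity)
= not E and not A   (double negation)

not E and not A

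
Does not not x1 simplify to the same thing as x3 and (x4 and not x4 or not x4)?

E1: not not x1
    = x1   — double negation
E2: x3 and (x4 and not x4 or not x4)
    = x3 and not x4   — complement / identity
These differ: at x1=1, x3=0, x4=0, E1 = 1 but E2 = 0.

No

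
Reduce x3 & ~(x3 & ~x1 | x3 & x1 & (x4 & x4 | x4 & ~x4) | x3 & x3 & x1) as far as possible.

0

x3 & ~(x3 & ~x1 | x3 & x1 & (x4 & x4 | x4 & ~x4) | x3 & x3 & x1)
= x3 & ~(x3 & ~x1 | x3 & x1 & (x4 & x4 | x4 & ~x4) | x3 & x1)   [idempotence]
= x3 & ~(x3 & ~x1 | x3 & x1 & x4 | x3 & x1)   [distribution]
= x3 & ~(x3 & ~x1 | x3 & x1)   [absorption]
= x3 & ~x3   [distribution]
= 0   [complement]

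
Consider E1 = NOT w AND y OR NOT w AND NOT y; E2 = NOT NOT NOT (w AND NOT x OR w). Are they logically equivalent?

Yes

E1: NOT w AND y OR NOT w AND NOT y
    = NOT w   [distribution]
E2: NOT NOT NOT (w AND NOT x OR w)
    = NOT (w AND NOT x OR w)   [double negation]
    = NOT w   [absorption]
Both reduce to NOT w, so they are equivalent.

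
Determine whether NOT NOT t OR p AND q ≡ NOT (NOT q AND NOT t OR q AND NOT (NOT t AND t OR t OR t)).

No

E1: NOT NOT t OR p AND q
    = t OR p AND q
E2: NOT (NOT q AND NOT t OR q AND NOT (NOT t AND t OR t OR t))
    = NOT (NOT q AND NOT t OR q AND NOT (NOT t AND t OR t))
    = NOT (NOT q AND NOT t OR q AND NOT t)
    = NOT NOT t
    = t
These differ: at p=1, q=1, t=0, E1 = 1 but E2 = 0.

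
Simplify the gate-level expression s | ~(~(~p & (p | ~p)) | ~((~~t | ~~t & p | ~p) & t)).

s | ~p & t

s | ~(~(~p & (p | ~p)) | ~((~~t | ~~t & p | ~p) & t))
= s | ~p & (p | ~p) & (~~t | ~~t & p | ~p) & t   (De Morgan)
= s | ~p & (p | ~p) & (~~t | ~p) & t   (absorption)
= s | ~p & (p | ~p) & (t | ~p) & t   (double negation)
= s | ~p & (t | ~p) & t   (complement / identity)
= s | ~p & t   (absorption)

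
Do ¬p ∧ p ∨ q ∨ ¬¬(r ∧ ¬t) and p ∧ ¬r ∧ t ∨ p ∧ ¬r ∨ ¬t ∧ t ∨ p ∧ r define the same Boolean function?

E1: ¬p ∧ p ∨ q ∨ ¬¬(r ∧ ¬t)
    = q ∨ ¬¬(r ∧ ¬t)   [complement / identity]
    = q ∨ r ∧ ¬t   [double negation]
E2: p ∧ ¬r ∧ t ∨ p ∧ ¬r ∨ ¬t ∧ t ∨ p ∧ r
    = p ∧ ¬r ∨ ¬t ∧ t ∨ p ∧ r   [absorption]
    = p ∧ ¬r ∨ p ∧ r   [complement / identity]
    = p   [distribution]
These differ: at p=1, q=0, r=0, t=0, E1 = 0 but E2 = 1.

No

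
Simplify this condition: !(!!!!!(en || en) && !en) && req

en && req

!(!!!!!(en || en) && !en) && req
= !(!!!(en || en) && !en) && req
= !(!(en || en) && !en) && req
= (en || en || en) && req
= (en || en) && req
= en && req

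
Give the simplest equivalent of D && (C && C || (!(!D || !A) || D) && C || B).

D && (C || B)

D && (C && C || (!(!D || !A) || D) && C || B)
= D && (C && C || (D && A || D) && C || B)   — De Morgan
= D && (C && C || D && C || B)   — absorption
= D && ((C || D) && C || B)   — distribution
= D && (C || B)   — absorption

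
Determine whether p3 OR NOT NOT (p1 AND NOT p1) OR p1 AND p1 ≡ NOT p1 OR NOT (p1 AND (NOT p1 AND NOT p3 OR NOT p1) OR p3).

No

E1: p3 OR NOT NOT (p1 AND NOT p1) OR p1 AND p1
    = p3 OR p1 AND NOT p1 OR p1 AND p1   [double negation]
    = p3 OR p1   [distribution]
E2: NOT p1 OR NOT (p1 AND (NOT p1 AND NOT p3 OR NOT p1) OR p3)
    = NOT p1 OR NOT (p1 AND NOT p1 OR p3)   [absorption]
    = NOT p1 OR NOT p3   [complement / identity]
These differ: at p1=0, p3=0, E1 = 0 but E2 = 1.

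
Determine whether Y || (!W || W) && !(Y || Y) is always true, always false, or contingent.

Y || (!W || W) && !(Y || Y)
= Y || !(Y || Y)
= Y || !Y
= true

always true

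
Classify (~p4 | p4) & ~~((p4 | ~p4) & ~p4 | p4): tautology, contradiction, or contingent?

tautology

(~p4 | p4) & ~~((p4 | ~p4) & ~p4 | p4)
= (~p4 | p4) & ((p4 | ~p4) & ~p4 | p4)   [double negation]
= (~p4 | p4) & (~p4 | p4)   [complement / identity]
= ~p4 | p4   [idempotence]
= 1   [complement]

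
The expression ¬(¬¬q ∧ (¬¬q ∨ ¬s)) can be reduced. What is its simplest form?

¬q

¬(¬¬q ∧ (¬¬q ∨ ¬s))
= ¬¬¬q   — absorption
= ¬q   — double negation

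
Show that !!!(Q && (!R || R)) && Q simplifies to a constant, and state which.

false

!!!(Q && (!R || R)) && Q
= !(Q && (!R || R)) && Q
= !Q && Q
= false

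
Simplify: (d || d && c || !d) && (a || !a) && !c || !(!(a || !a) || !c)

(d || d && c || !d) && (a || !a) && !c || !(!(a || !a) || !c)
= (d || !d) && (a || !a) && !c || !(!(a || !a) || !c)   [absorption]
= (a || !a) && !c || !(!(a || !a) || !c)   [complement / identity]
= (a || !a) && !c || (a || !a) && c   [De Morgan]
= a || !a   [distribution]
= true   [complement]

true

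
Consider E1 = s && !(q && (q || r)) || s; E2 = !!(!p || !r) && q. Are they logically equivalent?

No

E1: s && !(q && (q || r)) || s
    = s && !q || s   [absorption]
    = s   [absorption]
E2: !!(!p || !r) && q
    = (!p || !r) && q   [double negation]
These differ: at p=1, q=0, r=0, s=1, E1 = 1 but E2 = 0.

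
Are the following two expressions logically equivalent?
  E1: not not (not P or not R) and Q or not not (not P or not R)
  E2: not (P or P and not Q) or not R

E1: not not (not P or not R) and Q or not not (not P or not R)
    = not not (not P or not R)
    = not P or not R
E2: not (P or P and not Q) or not R
    = not P or not R
Both reduce to not P or not R, so they are equivalent.

Yes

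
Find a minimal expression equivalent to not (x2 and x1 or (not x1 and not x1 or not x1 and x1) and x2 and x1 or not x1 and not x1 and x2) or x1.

not x2 or x1

not (x2 and x1 or (not x1 and not x1 or not x1 and x1) and x2 and x1 or not x1 and not x1 and x2) or x1
= not (x2 and x1 or not x1 and x2 and x1 or not x1 and not x1 and x2) or x1
= not (x2 and x1 or not x1 and x2) or x1
= not x2 or x1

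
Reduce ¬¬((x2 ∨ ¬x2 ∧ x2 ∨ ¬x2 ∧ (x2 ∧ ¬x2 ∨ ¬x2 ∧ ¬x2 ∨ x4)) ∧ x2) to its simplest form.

¬¬((x2 ∨ ¬x2 ∧ x2 ∨ ¬x2 ∧ (x2 ∧ ¬x2 ∨ ¬x2 ∧ ¬x2 ∨ x4)) ∧ x2)
= ¬¬((x2 ∨ ¬x2 ∧ x2 ∨ ¬x2 ∧ (¬x2 ∨ x4)) ∧ x2)   [distribution]
= ¬¬((x2 ∨ ¬x2 ∧ (¬x2 ∨ x4)) ∧ x2)   [complement / identity]
= ¬¬((x2 ∨ ¬x2) ∧ x2)   [absorption]
= (x2 ∨ ¬x2) ∧ x2   [double negation]
= x2   [complement / identity]

x2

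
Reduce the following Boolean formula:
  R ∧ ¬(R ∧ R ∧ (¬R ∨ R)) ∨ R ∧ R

R

R ∧ ¬(R ∧ R ∧ (¬R ∨ R)) ∨ R ∧ R
= R ∧ ¬(R ∧ (¬R ∨ R)) ∨ R ∧ R   [idempotence]
= R ∧ ¬R ∨ R ∧ R   [complement / identity]
= R   [distribution]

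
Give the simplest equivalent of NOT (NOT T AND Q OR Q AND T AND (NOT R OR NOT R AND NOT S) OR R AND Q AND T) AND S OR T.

NOT (NOT T AND Q OR Q AND T AND (NOT R OR NOT R AND NOT S) OR R AND Q AND T) AND S OR T
= NOT (NOT T AND Q OR Q AND T AND NOT R OR R AND Q AND T) AND S OR T   (absorption)
= NOT (NOT T AND Q OR Q AND T) AND S OR T   (distribution)
= NOT Q AND S OR T   (distribution)

NOT Q AND S OR T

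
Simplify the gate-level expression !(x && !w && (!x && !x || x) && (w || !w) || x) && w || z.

!(x && !w && (!x && !x || x) && (w || !w) || x) && w || z
= !(x && !w && (!x || x) && (w || !w) || x) && w || z   [idempotence]
= !(x && !w && (!x || x) || x) && w || z   [complement / identity]
= !(x && !w || x) && w || z   [complement / identity]
= !x && w || z   [absorption]

!x && w || z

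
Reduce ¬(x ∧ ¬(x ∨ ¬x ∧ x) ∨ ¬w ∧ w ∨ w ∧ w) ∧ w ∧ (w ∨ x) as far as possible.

¬(x ∧ ¬(x ∨ ¬x ∧ x) ∨ ¬w ∧ w ∨ w ∧ w) ∧ w ∧ (w ∨ x)
= ¬(x ∧ ¬(x ∨ ¬x ∧ x) ∨ w) ∧ w ∧ (w ∨ x)   (distribution)
= ¬(x ∧ ¬x ∨ w) ∧ w ∧ (w ∨ x)   (complement / identity)
= ¬(x ∧ ¬x ∨ w) ∧ w   (absorption)
= ¬w ∧ w   (complement / identity)
= False   (complement)

False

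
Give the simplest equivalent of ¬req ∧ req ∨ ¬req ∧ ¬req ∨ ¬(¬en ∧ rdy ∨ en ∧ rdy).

¬req ∨ ¬rdy

¬req ∧ req ∨ ¬req ∧ ¬req ∨ ¬(¬en ∧ rdy ∨ en ∧ rdy)
= ¬req ∧ req ∨ ¬req ∧ ¬req ∨ ¬rdy   — distribution
= ¬req ∨ ¬rdy   — distribution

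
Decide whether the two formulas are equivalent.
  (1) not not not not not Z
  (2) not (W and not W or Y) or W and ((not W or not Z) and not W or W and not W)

E1: not not not not not Z
    = not not not Z   [double negation]
    = not Z   [double negation]
E2: not (W and not W or Y) or W and ((not W or not Z) and not W or W and not W)
    = not (W and not W or Y) or W and (not W or not Z) and not W   [complement / identity]
    = not (W and not W or Y) or W and not W   [absorption]
    = not Y or W and not W   [complement / identity]
    = not Y   [complement / identity]
These differ: at W=0, Y=1, Z=0, E1 = 1 but E2 = 0.

No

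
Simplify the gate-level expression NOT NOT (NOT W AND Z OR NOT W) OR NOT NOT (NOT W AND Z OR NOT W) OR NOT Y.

NOT W OR NOT Y

NOT NOT (NOT W AND Z OR NOT W) OR NOT NOT (NOT W AND Z OR NOT W) OR NOT Y
= NOT NOT (NOT W AND Z OR NOT W) OR NOT Y   — idempotence
= NOT NOT NOT W OR NOT Y   — absorption
= NOT W OR NOT Y   — double negation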